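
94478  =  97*974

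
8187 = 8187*1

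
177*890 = 157530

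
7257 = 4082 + 3175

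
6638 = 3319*2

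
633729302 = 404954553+228774749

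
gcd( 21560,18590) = 110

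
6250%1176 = 370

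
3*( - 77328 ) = - 231984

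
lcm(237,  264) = 20856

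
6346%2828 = 690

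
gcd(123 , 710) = 1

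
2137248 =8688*246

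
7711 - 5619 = 2092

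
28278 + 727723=756001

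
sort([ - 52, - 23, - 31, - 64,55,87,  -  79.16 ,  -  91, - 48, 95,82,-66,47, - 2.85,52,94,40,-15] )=[ - 91,  -  79.16, - 66, - 64, - 52, - 48 ,  -  31, - 23, - 15,  -  2.85,40, 47 , 52, 55, 82,87,94 , 95 ]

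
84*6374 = 535416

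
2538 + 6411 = 8949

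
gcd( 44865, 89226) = 9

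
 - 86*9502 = -817172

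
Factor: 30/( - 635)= - 6/127 = -2^1*3^1 * 127^( - 1 ) 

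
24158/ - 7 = -3452 + 6/7=- 3451.14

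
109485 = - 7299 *( - 15 ) 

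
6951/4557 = 1 + 114/217 = 1.53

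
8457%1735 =1517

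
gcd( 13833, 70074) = 9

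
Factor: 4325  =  5^2*173^1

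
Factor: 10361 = 13^1*797^1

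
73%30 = 13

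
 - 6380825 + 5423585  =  -957240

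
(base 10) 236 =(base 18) d2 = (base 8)354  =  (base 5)1421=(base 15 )10B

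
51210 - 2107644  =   - 2056434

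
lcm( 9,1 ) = 9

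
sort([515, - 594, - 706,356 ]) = [ - 706,- 594, 356, 515] 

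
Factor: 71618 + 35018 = 106636=2^2 * 53^1*503^1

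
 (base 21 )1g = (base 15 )27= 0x25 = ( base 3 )1101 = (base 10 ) 37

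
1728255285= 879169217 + 849086068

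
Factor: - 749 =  - 7^1*107^1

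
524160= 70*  7488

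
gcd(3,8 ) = 1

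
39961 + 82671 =122632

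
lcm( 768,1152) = 2304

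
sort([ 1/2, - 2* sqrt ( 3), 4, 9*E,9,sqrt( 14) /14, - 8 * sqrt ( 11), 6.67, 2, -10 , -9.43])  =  [ - 8*sqrt(11),-10, - 9.43,-2 * sqrt (3), sqrt (14) /14, 1/2, 2,  4 , 6.67,  9, 9*E] 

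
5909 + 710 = 6619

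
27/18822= 9/6274= 0.00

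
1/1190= 1/1190  =  0.00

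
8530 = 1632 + 6898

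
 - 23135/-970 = 23 + 165/194 = 23.85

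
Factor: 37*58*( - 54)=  - 115884 = - 2^2*3^3 * 29^1*37^1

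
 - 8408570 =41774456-50183026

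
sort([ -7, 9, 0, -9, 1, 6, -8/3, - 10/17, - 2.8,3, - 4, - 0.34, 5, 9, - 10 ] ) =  [ -10, - 9, - 7,-4 ,  -  2.8, - 8/3, - 10/17, - 0.34 , 0, 1, 3,5,6, 9,9 ]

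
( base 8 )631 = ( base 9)504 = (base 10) 409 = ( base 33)cd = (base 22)ID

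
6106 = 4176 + 1930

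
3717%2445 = 1272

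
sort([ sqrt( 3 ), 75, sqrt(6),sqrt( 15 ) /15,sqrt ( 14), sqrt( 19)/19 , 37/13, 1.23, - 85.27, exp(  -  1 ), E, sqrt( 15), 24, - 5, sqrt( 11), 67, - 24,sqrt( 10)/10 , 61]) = [  -  85.27, - 24, - 5, sqrt( 19 )/19,  sqrt( 15)/15,  sqrt(10)/10, exp( - 1),1.23,sqrt( 3 ) , sqrt( 6 ),E,37/13, sqrt( 11 ), sqrt( 14), sqrt( 15),24, 61, 67, 75]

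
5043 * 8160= 41150880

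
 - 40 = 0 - 40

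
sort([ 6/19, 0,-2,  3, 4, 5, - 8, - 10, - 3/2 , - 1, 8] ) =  [ -10, - 8, - 2, - 3/2, - 1, 0, 6/19,  3, 4, 5,8 ] 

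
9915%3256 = 147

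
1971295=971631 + 999664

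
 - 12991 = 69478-82469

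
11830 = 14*845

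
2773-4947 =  - 2174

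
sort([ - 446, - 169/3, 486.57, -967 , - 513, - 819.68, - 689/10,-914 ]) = [ - 967, - 914, - 819.68 , - 513, - 446, - 689/10,  -  169/3, 486.57] 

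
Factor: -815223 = - 3^1*439^1*619^1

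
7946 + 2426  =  10372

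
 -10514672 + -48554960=-59069632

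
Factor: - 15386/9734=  - 7^2*31^( - 1)  =  - 49/31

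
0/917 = 0 = 0.00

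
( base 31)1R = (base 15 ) 3D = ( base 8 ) 72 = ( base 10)58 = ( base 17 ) 37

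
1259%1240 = 19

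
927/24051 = 309/8017 = 0.04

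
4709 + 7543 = 12252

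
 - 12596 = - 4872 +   -  7724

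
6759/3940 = 1+2819/3940= 1.72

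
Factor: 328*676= 2^5 * 13^2*41^1  =  221728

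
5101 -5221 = - 120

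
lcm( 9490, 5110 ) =66430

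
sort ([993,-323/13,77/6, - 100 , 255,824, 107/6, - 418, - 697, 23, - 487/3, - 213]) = [ - 697, - 418, - 213, - 487/3, - 100, -323/13,77/6,107/6, 23,255,824 , 993 ] 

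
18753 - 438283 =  -419530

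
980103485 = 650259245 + 329844240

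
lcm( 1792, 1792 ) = 1792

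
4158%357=231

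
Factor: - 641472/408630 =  - 2^5*5^( - 1 )*13^1*53^( - 1) = -  416/265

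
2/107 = 2/107 = 0.02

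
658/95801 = 658/95801 = 0.01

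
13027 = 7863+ 5164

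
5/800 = 1/160= 0.01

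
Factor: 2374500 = 2^2*3^1*5^3*1583^1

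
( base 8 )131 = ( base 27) 38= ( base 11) 81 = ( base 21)45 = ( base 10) 89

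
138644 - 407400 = - 268756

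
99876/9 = 11097 + 1/3= 11097.33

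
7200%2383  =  51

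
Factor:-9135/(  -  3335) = 3^2*7^1* 23^( - 1 )  =  63/23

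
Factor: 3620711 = 17^1* 373^1*571^1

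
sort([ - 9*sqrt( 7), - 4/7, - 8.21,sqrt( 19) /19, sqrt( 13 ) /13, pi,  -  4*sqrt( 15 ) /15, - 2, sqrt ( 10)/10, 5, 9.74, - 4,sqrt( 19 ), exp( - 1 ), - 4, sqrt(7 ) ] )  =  [ - 9*sqrt( 7), - 8.21, - 4, - 4, - 2, -4*sqrt( 15) /15, - 4/7,sqrt (19 ) /19 , sqrt( 13 )/13,sqrt(10)/10,  exp( - 1 ), sqrt(7) , pi,sqrt(19 ), 5, 9.74 ] 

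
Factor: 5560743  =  3^1*1853581^1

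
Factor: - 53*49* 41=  -7^2 * 41^1 * 53^1  =  - 106477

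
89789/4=89789/4  =  22447.25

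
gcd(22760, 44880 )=40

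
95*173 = 16435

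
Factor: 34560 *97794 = 3379760640  =  2^9 *3^6*5^1*1811^1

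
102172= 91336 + 10836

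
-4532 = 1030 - 5562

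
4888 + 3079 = 7967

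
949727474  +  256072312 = 1205799786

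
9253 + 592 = 9845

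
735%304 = 127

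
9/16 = 9/16 = 0.56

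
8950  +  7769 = 16719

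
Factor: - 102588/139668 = -83/113 = -83^1*113^( - 1)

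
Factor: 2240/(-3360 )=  - 2/3 = - 2^1*3^( - 1)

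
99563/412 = 241 + 271/412 = 241.66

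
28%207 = 28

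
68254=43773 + 24481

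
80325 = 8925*9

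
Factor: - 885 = -3^1*5^1 * 59^1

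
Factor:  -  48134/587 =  - 2^1*41^1 = -  82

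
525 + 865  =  1390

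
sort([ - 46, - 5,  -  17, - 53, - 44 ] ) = [ - 53, - 46,- 44, - 17, - 5] 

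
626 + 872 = 1498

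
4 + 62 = 66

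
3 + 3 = 6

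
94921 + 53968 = 148889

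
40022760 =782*51180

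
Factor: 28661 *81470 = 2^1 * 5^1* 8147^1 * 28661^1 = 2335011670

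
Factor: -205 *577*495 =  - 58551075 = - 3^2 * 5^2*  11^1*41^1*577^1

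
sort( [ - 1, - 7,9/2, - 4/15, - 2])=[ - 7,  -  2,- 1,-4/15,9/2 ]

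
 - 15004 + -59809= - 74813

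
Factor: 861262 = 2^1*331^1*1301^1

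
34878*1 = 34878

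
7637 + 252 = 7889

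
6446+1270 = 7716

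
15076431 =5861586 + 9214845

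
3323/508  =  6 +275/508 = 6.54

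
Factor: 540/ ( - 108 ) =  - 5^1 =- 5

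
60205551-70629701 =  - 10424150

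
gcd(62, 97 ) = 1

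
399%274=125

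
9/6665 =9/6665 = 0.00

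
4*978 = 3912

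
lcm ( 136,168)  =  2856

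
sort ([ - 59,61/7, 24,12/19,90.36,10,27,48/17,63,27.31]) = [ - 59,12/19,48/17,61/7,10, 24, 27,27.31,63 , 90.36 ] 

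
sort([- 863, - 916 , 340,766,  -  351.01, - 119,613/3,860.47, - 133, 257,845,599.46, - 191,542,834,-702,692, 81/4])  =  [ - 916,  -  863 , - 702,-351.01, - 191, -133,  -  119,81/4, 613/3, 257, 340, 542, 599.46,  692,766,834,845,860.47 ] 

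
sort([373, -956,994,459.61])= [-956,373, 459.61, 994]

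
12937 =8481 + 4456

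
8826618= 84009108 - 75182490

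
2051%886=279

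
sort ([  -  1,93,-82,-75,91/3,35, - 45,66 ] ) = [-82, - 75,  -  45,-1,91/3,35,66,93 ]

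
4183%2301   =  1882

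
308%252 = 56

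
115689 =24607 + 91082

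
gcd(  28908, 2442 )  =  66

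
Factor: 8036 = 2^2*7^2*41^1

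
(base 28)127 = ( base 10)847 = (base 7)2320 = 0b1101001111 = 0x34f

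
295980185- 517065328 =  - 221085143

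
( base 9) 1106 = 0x330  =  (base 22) 1F2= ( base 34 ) O0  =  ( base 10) 816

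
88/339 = 88/339=0.26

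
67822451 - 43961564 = 23860887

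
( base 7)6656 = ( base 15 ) A98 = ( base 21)58K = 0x959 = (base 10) 2393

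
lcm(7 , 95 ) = 665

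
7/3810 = 7/3810 =0.00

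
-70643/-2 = 35321 + 1/2 = 35321.50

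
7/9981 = 7/9981 = 0.00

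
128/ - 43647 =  - 1+43519/43647  =  - 0.00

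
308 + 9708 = 10016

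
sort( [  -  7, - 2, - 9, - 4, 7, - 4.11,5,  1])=[ - 9, - 7,-4.11, - 4,  -  2,1, 5,  7]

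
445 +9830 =10275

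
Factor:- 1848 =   -  2^3*3^1*7^1*11^1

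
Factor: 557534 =2^1 * 278767^1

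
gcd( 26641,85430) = 1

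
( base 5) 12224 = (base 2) 1110101011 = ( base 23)1hj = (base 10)939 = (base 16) 3AB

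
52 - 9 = 43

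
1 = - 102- - 103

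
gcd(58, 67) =1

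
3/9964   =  3/9964 = 0.00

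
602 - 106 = 496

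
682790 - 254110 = 428680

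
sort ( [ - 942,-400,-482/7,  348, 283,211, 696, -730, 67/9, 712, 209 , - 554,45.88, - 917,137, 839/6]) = [  -  942, - 917, - 730,  -  554,  -  400, - 482/7, 67/9,45.88, 137, 839/6, 209, 211, 283, 348, 696, 712 ]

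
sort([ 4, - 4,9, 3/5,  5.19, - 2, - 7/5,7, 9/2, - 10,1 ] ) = [ - 10,- 4, - 2,  -  7/5, 3/5,  1,  4, 9/2, 5.19,7,9 ] 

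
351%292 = 59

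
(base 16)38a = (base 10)906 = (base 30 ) 106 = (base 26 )18M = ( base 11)754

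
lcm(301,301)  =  301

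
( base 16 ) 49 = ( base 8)111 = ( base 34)25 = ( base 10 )73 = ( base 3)2201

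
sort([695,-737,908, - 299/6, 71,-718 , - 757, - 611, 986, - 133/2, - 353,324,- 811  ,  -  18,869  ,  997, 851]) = [ - 811, - 757, - 737, - 718,  -  611, - 353, - 133/2, - 299/6, - 18, 71 , 324, 695,851, 869,908, 986,997 ] 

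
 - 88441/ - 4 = 88441/4 = 22110.25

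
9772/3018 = 3+359/1509 = 3.24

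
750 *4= 3000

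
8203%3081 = 2041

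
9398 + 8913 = 18311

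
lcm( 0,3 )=0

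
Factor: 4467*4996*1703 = 2^2*3^1* 13^1*131^1*1249^1 * 1489^1 = 38006075796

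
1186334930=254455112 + 931879818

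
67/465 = 67/465 = 0.14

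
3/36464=3/36464 = 0.00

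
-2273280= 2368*( - 960)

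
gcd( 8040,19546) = 2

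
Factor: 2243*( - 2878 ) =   -  2^1*1439^1*2243^1 = - 6455354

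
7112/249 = 7112/249 = 28.56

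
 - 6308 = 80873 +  - 87181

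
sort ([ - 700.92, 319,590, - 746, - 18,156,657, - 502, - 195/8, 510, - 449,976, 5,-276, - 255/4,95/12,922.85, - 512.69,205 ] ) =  [ - 746,-700.92, - 512.69,  -  502,- 449, - 276, - 255/4,-195/8,-18,5,  95/12,156,205, 319,  510,590,657,922.85, 976 ]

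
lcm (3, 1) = 3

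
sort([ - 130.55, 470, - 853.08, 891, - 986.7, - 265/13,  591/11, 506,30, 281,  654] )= [ - 986.7,-853.08,-130.55,-265/13,30,591/11,281,  470,506,654 , 891 ]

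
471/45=157/15= 10.47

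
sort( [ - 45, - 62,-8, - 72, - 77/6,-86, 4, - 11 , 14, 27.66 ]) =[ - 86, - 72 , - 62, - 45,  -  77/6, - 11, - 8, 4, 14,27.66]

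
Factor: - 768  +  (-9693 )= - 10461 = - 3^1*11^1*317^1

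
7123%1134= 319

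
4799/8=4799/8 = 599.88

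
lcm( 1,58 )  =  58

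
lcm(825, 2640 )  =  13200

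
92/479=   92/479  =  0.19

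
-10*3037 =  - 30370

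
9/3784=9/3784  =  0.00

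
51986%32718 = 19268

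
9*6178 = 55602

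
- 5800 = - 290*20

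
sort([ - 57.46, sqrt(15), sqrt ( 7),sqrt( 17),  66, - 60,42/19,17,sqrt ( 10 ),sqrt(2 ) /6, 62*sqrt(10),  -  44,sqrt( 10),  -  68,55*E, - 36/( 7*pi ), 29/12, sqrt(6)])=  [  -  68, - 60, - 57.46, - 44,-36/( 7* pi ),sqrt( 2)/6,42/19, 29/12,sqrt( 6 ),sqrt( 7 ),sqrt(10 ) , sqrt( 10 ),  sqrt(15),  sqrt(17),17,66 , 55* E, 62*sqrt( 10) ] 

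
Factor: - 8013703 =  - 8013703^1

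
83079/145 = 572 + 139/145 = 572.96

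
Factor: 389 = 389^1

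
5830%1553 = 1171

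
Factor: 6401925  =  3^2*5^2*37^1 * 769^1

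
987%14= 7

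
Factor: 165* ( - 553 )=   -  91245  =  - 3^1*5^1 *7^1 * 11^1*79^1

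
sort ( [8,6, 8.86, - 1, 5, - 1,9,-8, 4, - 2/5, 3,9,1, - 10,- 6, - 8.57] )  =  [ - 10, - 8.57,  -  8,-6, - 1,- 1, - 2/5, 1,  3,4, 5,6, 8, 8.86,9,9]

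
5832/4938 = 972/823 =1.18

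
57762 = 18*3209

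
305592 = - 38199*(  -  8)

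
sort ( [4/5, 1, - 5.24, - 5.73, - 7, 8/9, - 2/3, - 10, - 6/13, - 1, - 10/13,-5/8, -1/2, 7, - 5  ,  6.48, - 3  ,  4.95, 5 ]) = [ - 10 , - 7, - 5.73, - 5.24, - 5, - 3, - 1,-10/13, - 2/3, - 5/8, - 1/2, - 6/13 , 4/5, 8/9 , 1, 4.95, 5,6.48, 7]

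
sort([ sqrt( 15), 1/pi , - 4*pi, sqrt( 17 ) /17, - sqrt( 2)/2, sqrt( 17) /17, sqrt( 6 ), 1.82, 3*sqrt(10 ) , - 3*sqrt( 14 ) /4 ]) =[  -  4 *pi, - 3*sqrt( 14 ) /4, - sqrt( 2 ) /2, sqrt(17)/17,sqrt (17) /17,1/pi, 1.82 , sqrt(6 ), sqrt( 15 ), 3 * sqrt(10)]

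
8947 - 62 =8885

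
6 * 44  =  264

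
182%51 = 29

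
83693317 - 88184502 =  - 4491185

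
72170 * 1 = 72170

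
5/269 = 5/269 = 0.02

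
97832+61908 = 159740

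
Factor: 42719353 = 19^1*83^1*103^1*263^1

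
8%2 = 0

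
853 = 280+573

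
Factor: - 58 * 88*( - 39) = 199056  =  2^4*3^1 * 11^1*13^1*29^1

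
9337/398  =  23 + 183/398 = 23.46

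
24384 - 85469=-61085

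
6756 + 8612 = 15368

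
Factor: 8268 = 2^2 * 3^1*13^1*53^1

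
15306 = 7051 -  - 8255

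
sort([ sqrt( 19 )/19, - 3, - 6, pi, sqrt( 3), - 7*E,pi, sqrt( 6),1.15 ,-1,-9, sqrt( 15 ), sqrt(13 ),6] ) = [ - 7*E, - 9, - 6 , - 3, - 1, sqrt (19 ) /19, 1.15, sqrt( 3) , sqrt( 6), pi,  pi, sqrt( 13), sqrt(15), 6 ] 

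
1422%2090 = 1422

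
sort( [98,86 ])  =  [86,98]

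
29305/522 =56 + 73/522 = 56.14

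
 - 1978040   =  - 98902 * 20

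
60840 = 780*78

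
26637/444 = 59 + 147/148 = 59.99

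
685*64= 43840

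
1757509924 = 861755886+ 895754038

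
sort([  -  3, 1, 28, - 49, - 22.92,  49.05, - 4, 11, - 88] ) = [ - 88, - 49, - 22.92, - 4,- 3,1 , 11, 28,  49.05]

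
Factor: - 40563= - 3^2 * 4507^1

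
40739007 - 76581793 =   -  35842786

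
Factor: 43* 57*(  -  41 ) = -3^1*19^1 * 41^1*43^1 = -100491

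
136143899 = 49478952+86664947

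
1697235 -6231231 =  -4533996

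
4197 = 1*4197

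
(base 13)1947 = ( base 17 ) d13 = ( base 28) 4mp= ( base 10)3777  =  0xec1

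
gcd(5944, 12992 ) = 8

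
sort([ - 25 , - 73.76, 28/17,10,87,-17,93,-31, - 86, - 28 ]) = [ -86,-73.76,-31, - 28, - 25, - 17, 28/17, 10,  87, 93 ] 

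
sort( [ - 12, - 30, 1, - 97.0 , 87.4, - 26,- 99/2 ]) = [ - 97.0, - 99/2, - 30 , - 26, - 12 , 1,87.4]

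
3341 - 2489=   852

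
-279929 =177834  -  457763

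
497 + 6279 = 6776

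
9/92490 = 3/30830= 0.00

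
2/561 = 2/561 = 0.00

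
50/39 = 1 + 11/39 = 1.28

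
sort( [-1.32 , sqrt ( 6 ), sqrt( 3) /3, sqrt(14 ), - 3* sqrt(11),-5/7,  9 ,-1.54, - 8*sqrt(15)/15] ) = [-3 * sqrt(11 ), - 8*sqrt(15)/15,- 1.54,- 1.32, - 5/7,  sqrt(3)/3, sqrt(6 ), sqrt( 14 ), 9 ]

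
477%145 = 42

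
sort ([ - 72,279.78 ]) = [ - 72,  279.78] 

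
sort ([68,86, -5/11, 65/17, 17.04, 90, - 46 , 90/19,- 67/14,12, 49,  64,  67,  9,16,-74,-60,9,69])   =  [-74,-60,-46, - 67/14,-5/11,  65/17,90/19,9,9,12, 16,17.04,49, 64, 67,68 , 69, 86,  90 ] 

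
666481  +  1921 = 668402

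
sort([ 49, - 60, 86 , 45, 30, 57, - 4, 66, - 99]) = [-99,-60, - 4,30, 45, 49 , 57, 66, 86]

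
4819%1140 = 259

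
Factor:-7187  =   - 7187^1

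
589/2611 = 589/2611 = 0.23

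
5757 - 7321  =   - 1564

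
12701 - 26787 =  - 14086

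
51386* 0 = 0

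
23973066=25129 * 954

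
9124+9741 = 18865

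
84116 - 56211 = 27905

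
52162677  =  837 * 62321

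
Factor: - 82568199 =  - 3^1*7^1*59^1*103^1*647^1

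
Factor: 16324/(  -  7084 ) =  - 23^ ( -1)*53^1 = - 53/23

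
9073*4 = 36292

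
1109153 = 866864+242289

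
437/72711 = 437/72711=0.01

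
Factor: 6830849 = 193^1*35393^1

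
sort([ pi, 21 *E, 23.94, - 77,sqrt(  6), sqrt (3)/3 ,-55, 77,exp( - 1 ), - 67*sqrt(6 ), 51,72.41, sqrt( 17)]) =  [ - 67*sqrt(6 ),-77,  -  55,  exp( -1), sqrt( 3 )/3, sqrt(6), pi, sqrt( 17), 23.94,51, 21*E , 72.41, 77 ]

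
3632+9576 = 13208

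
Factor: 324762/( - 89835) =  - 2^1 * 5^ ( - 1 ) * 53^(- 1)*479^1 = - 958/265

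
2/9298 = 1/4649 = 0.00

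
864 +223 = 1087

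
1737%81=36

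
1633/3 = 1633/3 =544.33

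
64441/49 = 1315 + 6/49=1315.12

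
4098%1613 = 872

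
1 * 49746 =49746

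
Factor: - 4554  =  -2^1*3^2*11^1*23^1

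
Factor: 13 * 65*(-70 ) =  - 2^1*5^2*7^1*13^2 = - 59150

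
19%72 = 19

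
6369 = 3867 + 2502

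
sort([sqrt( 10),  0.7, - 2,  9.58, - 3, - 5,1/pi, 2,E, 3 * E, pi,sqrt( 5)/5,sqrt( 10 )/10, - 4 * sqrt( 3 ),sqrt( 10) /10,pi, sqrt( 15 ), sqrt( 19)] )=[ - 4*sqrt( 3), - 5, - 3, - 2,sqrt( 10)/10,sqrt( 10)/10, 1/pi,  sqrt( 5)/5, 0.7,2, E,  pi , pi,sqrt(10 ),sqrt( 15),sqrt( 19),3 * E  ,  9.58 ]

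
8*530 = 4240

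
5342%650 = 142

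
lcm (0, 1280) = 0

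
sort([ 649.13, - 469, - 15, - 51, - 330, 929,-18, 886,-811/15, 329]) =[  -  469, -330,-811/15, - 51, - 18, -15, 329, 649.13, 886, 929]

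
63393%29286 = 4821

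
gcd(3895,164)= 41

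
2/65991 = 2/65991 = 0.00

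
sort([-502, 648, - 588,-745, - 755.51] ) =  [- 755.51, -745, - 588 , - 502, 648]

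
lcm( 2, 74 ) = 74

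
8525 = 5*1705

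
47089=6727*7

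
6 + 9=15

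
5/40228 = 5/40228 = 0.00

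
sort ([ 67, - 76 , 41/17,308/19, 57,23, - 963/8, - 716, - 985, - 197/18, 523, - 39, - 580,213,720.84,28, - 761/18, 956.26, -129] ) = [ - 985, - 716,  -  580,-129,  -  963/8, - 76,-761/18, - 39, - 197/18, 41/17, 308/19,23,28,57,67,  213,523, 720.84,956.26]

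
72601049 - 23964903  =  48636146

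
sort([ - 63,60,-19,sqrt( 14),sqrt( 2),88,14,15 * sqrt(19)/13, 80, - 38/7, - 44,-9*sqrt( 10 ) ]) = [ - 63, - 44, - 9*sqrt( 10 ),-19, - 38/7,sqrt( 2),  sqrt( 14) , 15 * sqrt( 19)/13,14,60,80,88]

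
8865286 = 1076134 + 7789152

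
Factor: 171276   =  2^2*3^1*7^1*2039^1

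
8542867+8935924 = 17478791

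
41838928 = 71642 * 584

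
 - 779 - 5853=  - 6632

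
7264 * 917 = 6661088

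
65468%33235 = 32233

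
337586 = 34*9929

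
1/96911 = 1/96911   =  0.00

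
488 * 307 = 149816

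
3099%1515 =69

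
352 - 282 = 70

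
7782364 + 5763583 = 13545947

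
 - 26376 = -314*84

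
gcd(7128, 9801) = 891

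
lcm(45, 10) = 90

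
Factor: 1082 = 2^1*541^1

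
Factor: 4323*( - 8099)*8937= - 3^4*7^1*11^1*13^1*89^1*131^1*331^1  =  - 312902038449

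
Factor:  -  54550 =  - 2^1*5^2  *1091^1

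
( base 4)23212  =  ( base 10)742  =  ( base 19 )211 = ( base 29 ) ph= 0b1011100110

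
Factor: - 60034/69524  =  -2^( - 1)*7^( - 1 )*191^( - 1) * 2309^1 = - 2309/2674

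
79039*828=65444292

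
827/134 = 6 + 23/134 = 6.17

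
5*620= 3100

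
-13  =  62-75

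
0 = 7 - 7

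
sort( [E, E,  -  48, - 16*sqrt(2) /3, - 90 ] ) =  [ - 90,-48 , - 16*sqrt(2 )/3,E, E ] 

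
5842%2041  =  1760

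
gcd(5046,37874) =58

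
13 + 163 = 176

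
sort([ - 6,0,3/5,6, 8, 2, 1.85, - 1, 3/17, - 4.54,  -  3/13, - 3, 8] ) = [ - 6 , - 4.54,  -  3, - 1, - 3/13, 0, 3/17,3/5,1.85, 2, 6, 8,8 ]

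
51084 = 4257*12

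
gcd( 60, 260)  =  20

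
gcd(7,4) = 1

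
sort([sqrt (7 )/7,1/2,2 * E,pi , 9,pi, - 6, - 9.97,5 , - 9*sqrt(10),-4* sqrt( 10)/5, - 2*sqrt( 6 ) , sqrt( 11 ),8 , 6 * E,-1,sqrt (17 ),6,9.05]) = [-9* sqrt( 10),- 9.97, - 6,  -  2 * sqrt (6), - 4*sqrt( 10 )/5,  -  1,sqrt( 7 ) /7,1/2,pi , pi,sqrt(11),sqrt(17), 5,2*E, 6,8, 9  ,  9.05,6* E] 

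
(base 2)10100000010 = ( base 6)5534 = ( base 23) 29H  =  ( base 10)1282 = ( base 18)3h4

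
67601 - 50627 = 16974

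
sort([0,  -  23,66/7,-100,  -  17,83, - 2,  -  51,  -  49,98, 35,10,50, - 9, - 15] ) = [ - 100, - 51, - 49, - 23, - 17 , - 15, - 9,-2,0,  66/7,10,35,50 , 83,98 ]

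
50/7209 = 50/7209 = 0.01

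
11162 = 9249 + 1913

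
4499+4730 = 9229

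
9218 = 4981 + 4237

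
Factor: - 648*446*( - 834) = 2^5*3^5*139^1*223^1 = 241032672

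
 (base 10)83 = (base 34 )2F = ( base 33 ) 2h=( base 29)2p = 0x53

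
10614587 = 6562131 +4052456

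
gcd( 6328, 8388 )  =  4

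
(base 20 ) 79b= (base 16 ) BAF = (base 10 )2991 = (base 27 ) 42L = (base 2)101110101111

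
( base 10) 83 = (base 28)2r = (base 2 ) 1010011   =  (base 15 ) 58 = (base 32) 2J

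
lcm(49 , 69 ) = 3381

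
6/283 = 6/283 =0.02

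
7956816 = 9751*816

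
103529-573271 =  - 469742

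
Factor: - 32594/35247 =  - 2^1*3^(-1)*31^(-1 ) * 43^1 = - 86/93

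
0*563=0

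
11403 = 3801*3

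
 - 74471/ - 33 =2256+ 23/33 = 2256.70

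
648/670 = 324/335 =0.97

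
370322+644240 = 1014562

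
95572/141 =677 + 115/141 = 677.82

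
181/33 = 181/33 = 5.48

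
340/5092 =85/1273 =0.07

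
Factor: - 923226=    - 2^1*3^1*153871^1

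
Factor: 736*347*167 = 2^5*23^1*167^1*347^1 = 42650464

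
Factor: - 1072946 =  - 2^1 * 7^1 * 173^1*443^1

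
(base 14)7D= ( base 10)111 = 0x6f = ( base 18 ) 63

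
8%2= 0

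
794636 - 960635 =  - 165999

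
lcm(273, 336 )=4368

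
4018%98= 0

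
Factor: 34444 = 2^2*79^1*109^1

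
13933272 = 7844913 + 6088359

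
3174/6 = 529 = 529.00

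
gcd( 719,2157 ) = 719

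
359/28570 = 359/28570=0.01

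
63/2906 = 63/2906 = 0.02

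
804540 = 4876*165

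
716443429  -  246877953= 469565476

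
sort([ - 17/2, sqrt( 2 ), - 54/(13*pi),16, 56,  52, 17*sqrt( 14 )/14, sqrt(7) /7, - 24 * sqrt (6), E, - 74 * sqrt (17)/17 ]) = [-24  *sqrt( 6),-74 * sqrt(17 ) /17, - 17/2, - 54/( 13 * pi ), sqrt(7)/7, sqrt( 2 ),  E, 17*sqrt(14 )/14 , 16,52,56] 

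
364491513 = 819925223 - 455433710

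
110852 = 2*55426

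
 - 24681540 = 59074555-83756095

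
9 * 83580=752220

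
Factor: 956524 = 2^2*23^1 * 37^1*281^1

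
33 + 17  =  50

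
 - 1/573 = - 1/573 = - 0.00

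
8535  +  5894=14429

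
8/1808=1/226 = 0.00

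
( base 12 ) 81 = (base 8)141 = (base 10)97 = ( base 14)6D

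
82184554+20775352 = 102959906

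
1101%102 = 81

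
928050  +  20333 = 948383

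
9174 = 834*11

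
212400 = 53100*4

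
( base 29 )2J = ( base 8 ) 115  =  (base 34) 29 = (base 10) 77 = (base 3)2212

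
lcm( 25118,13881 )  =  527478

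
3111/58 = 3111/58 = 53.64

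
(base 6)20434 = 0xAC6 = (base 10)2758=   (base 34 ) 2d4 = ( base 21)657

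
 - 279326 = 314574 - 593900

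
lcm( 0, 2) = 0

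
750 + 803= 1553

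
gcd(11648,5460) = 364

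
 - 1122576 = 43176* ( - 26)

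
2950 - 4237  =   - 1287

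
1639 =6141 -4502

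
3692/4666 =1846/2333 = 0.79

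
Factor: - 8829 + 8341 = -2^3 * 61^1 = - 488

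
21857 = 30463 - 8606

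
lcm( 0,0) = 0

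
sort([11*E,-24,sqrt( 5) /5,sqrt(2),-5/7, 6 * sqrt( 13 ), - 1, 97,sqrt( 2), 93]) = [ - 24, - 1, - 5/7,  sqrt( 5) /5, sqrt( 2),sqrt( 2 ),6*sqrt( 13), 11 * E,93, 97] 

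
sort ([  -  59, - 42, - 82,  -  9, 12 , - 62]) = [ - 82, - 62, - 59, - 42,  -  9, 12]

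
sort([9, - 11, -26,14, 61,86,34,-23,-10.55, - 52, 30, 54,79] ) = [ - 52, - 26, - 23, - 11, - 10.55,9, 14,30,34, 54,  61, 79,86]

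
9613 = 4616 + 4997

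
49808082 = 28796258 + 21011824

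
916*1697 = 1554452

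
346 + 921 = 1267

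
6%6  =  0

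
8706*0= 0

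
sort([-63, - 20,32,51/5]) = [ - 63 , - 20, 51/5, 32 ] 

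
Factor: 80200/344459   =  2^3*5^2 * 859^(  -  1) = 200/859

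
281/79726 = 281/79726 = 0.00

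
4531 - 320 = 4211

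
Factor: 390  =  2^1*3^1*5^1* 13^1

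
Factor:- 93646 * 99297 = -2^1*3^2*7^1 *11^1*17^1 * 59^1*6689^1=- 9298766862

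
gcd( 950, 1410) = 10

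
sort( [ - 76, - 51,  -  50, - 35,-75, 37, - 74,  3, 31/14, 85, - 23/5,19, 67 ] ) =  [ - 76, - 75, - 74, - 51, - 50, - 35, - 23/5, 31/14, 3, 19, 37,67, 85]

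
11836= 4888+6948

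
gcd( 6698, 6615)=1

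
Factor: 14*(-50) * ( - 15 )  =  10500 = 2^2*3^1*5^3*7^1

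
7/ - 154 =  - 1 + 21/22 = - 0.05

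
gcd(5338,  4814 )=2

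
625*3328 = 2080000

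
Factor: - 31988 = -2^2 * 11^1*727^1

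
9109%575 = 484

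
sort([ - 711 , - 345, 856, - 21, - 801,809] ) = [ - 801, - 711, - 345, - 21,809, 856]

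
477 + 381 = 858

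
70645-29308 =41337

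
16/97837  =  16/97837 =0.00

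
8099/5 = 1619 + 4/5 = 1619.80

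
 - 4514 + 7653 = 3139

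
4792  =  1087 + 3705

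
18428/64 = 4607/16 = 287.94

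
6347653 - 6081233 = 266420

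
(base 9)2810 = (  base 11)1653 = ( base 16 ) 843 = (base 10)2115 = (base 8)4103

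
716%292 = 132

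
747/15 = 249/5 = 49.80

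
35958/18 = 1997 + 2/3=1997.67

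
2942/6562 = 1471/3281 = 0.45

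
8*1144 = 9152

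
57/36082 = 57/36082= 0.00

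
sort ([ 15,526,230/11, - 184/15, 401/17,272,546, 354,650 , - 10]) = [ - 184/15, - 10,15, 230/11,401/17, 272,  354, 526, 546,650]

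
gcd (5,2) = 1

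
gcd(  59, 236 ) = 59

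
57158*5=285790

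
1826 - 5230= - 3404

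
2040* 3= 6120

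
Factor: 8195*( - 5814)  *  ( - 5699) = 2^1*3^2*5^1 * 11^1*17^1*19^1 * 41^1*139^1*149^1 = 271533015270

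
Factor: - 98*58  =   - 2^2* 7^2*29^1=- 5684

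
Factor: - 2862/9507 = -954/3169 = - 2^1*3^2*53^1*3169^ (-1 )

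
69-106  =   - 37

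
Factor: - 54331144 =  - 2^3 * 7^1*79^1*12281^1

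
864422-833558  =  30864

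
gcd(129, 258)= 129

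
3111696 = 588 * 5292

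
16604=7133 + 9471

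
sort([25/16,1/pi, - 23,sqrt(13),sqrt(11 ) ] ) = [ - 23,1/pi,25/16 , sqrt( 11 ),sqrt( 13 )]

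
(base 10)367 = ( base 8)557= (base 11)304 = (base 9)447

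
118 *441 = 52038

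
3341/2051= 1+1290/2051 = 1.63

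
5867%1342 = 499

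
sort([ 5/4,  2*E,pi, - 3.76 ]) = [ - 3.76, 5/4,pi , 2*E]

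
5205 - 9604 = -4399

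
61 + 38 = 99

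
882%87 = 12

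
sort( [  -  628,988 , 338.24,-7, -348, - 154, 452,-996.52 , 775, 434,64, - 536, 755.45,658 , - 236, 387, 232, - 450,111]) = [ - 996.52, - 628, - 536  , - 450, - 348, - 236, - 154,  -  7, 64,111, 232,338.24,387, 434,452, 658,  755.45,  775,988]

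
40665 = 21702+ 18963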